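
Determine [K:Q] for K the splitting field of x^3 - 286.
[K:Q] = 6

x^3 - 286 has one real root r = 286^(1/3) and two complex roots r*zeta_3, r*zeta_3^2 where zeta_3 = e^(2*pi*i/3). The splitting field is Q(r, zeta_3). [Q(r):Q] = 3 and [Q(zeta_3):Q] = 2 with gcd = 1, so [Q(r, zeta_3):Q] = 3 * 2 = 6.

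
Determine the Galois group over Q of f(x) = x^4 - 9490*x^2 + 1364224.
Gal(K/Q) = Z/2Z (cyclic of order 2)

f factors as (x^2 - 9344)(x^2 - 146), so the splitting field is K = Q(sqrt(9344), sqrt(146)). The squarefree part of 9344 is 146 and the squarefree part of 146 is also 146, so sqrt(9344) and sqrt(146) are both rational multiples of sqrt(146). Hence Q(sqrt(9344)) = Q(sqrt(146)) = Q(sqrt(146)), and the splitting field collapses to a single degree-2 extension with Galois group Z/2Z.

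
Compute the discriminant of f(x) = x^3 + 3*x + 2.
Δ = -216

For a depressed cubic x^3 + p x + q the discriminant is Δ = -4 p^3 - 27 q^2 = -4*(3)^3 - 27*(2)^2 = -108 - 108 = -216.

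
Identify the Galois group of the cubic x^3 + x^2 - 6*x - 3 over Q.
Gal(K/Q) = S_3 (symmetric group of order 6)

Compute the discriminant of x^3 + (1)*x^2 + (-6)*x + (-3): Δ = 993. Since Δ is not a rational square, the Galois group is not contained in A_3; it must be the full S_3 (irreducibility of the cubic rules out anything smaller).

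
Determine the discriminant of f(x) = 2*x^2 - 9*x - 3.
Δ = 105

For a quadratic a x^2 + b x + c the discriminant is Δ = b^2 - 4ac = (-9)^2 - 4*(2)*(-3) = 81 - (-24) = 105.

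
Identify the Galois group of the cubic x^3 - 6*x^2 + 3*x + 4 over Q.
Gal(K/Q) = S_3 (symmetric group of order 6)

Compute the discriminant of x^3 + (-6)*x^2 + (3)*x + (4): Δ = 1944. Since Δ is not a rational square, the Galois group is not contained in A_3; it must be the full S_3 (irreducibility of the cubic rules out anything smaller).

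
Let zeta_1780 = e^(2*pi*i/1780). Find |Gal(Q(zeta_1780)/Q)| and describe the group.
|Gal(Q(zeta_1780)/Q)| = phi(1780) = 704; group ≅ (Z/1780Z)^* ≅ Z/2Z × Z/4Z × Z/88Z

The n-th cyclotomic polynomial Φ_1780(x) is the minimal polynomial of zeta_1780 over Q and has degree phi(1780) = 704. So Q(zeta_1780) is a degree-704 Galois extension with Galois group (Z/1780Z)^*. By CRT, (Z/1780Z)^* ≅ (Z/4Z)^* × (Z/5Z)^* × (Z/89Z)^*. Each prime-power unit group is (Z/4Z)^* ≅ Z/2Z; (Z/5Z)^* ≅ Z/4Z; (Z/89Z)^* ≅ Z/88Z. Hence Gal(Q(zeta_1780)/Q) ≅ Z/2Z × Z/4Z × Z/88Z.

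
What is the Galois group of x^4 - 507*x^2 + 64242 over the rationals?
Gal(K/Q) = V_4 (Klein four-group, Z/2Z × Z/2Z)

f factors as (x^2 - 258)(x^2 - 249), so the splitting field is K = Q(sqrt(258), sqrt(249)). The elements 258, 249, 64242 are all non-squares in Q, so sqrt(258) and sqrt(249) generate independent quadratic extensions. Thus [K:Q] = 4 and Gal(K/Q) is generated by the two order-2 automorphisms sqrt(258) ↦ -sqrt(258) and sqrt(249) ↦ -sqrt(249), giving V_4.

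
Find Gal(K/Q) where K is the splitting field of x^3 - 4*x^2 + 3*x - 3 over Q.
Gal(K/Q) = S_3 (symmetric group of order 6)

Compute the discriminant of x^3 + (-4)*x^2 + (3)*x + (-3): Δ = -327. Since Δ is not a rational square, the Galois group is not contained in A_3; it must be the full S_3 (irreducibility of the cubic rules out anything smaller).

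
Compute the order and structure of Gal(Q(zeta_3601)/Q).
|Gal(Q(zeta_3601)/Q)| = phi(3601) = 3312; group ≅ (Z/3601Z)^* ≅ Z/12Z × Z/276Z

The n-th cyclotomic polynomial Φ_3601(x) is the minimal polynomial of zeta_3601 over Q and has degree phi(3601) = 3312. So Q(zeta_3601) is a degree-3312 Galois extension with Galois group (Z/3601Z)^*. By CRT, (Z/3601Z)^* ≅ (Z/13Z)^* × (Z/277Z)^*. Each prime-power unit group is (Z/13Z)^* ≅ Z/12Z; (Z/277Z)^* ≅ Z/276Z. Hence Gal(Q(zeta_3601)/Q) ≅ Z/12Z × Z/276Z.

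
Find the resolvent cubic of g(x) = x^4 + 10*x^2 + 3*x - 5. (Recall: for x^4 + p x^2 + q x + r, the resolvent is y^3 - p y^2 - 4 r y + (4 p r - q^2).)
h(y) = y^3 - 10*y^2 + 20*y - 209

Identify coefficients: p = 10, q = 3, r = -5.
Plug into h(y) = y^3 - p y^2 - 4 r y + (4 p r - q^2):
  h(y) = y^3 - (10) y^2 - 4*(-5) y + (4*(10)*(-5) - (3)^2)
       = y^3 + (-10) y^2 + (20) y + (-209).
Simplifying: h(y) = y^3 - 10*y^2 + 20*y - 209.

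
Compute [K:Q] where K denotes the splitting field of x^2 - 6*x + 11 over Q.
[K:Q] = 2

The discriminant of x^2 + (-6)*x + (11) is b^2 - 4c = 36 - (44) = -8. Since -8 is not a perfect square in Q, the polynomial is irreducible over Q. Its two roots generate a degree-2 extension, so [K:Q] = 2.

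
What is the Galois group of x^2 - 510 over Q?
Gal(K/Q) = Z/2Z (cyclic of order 2)

x^2 - 510 is irreducible over Q since 510 is not a rational square. The splitting field Q(sqrt(510)) has degree 2 over Q, and its unique nontrivial automorphism is sqrt(510) ↦ -sqrt(510). Hence Gal(Q(sqrt(510))/Q) = Z/2Z.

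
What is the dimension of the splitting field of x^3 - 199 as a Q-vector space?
[K:Q] = 6

x^3 - 199 has one real root r = 199^(1/3) and two complex roots r*zeta_3, r*zeta_3^2 where zeta_3 = e^(2*pi*i/3). The splitting field is Q(r, zeta_3). [Q(r):Q] = 3 and [Q(zeta_3):Q] = 2 with gcd = 1, so [Q(r, zeta_3):Q] = 3 * 2 = 6.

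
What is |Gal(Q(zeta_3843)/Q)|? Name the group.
|Gal(Q(zeta_3843)/Q)| = phi(3843) = 2160; group ≅ (Z/3843Z)^* ≅ Z/6Z × Z/6Z × Z/60Z

The n-th cyclotomic polynomial Φ_3843(x) is the minimal polynomial of zeta_3843 over Q and has degree phi(3843) = 2160. So Q(zeta_3843) is a degree-2160 Galois extension with Galois group (Z/3843Z)^*. By CRT, (Z/3843Z)^* ≅ (Z/9Z)^* × (Z/7Z)^* × (Z/61Z)^*. Each prime-power unit group is (Z/9Z)^* ≅ Z/6Z; (Z/7Z)^* ≅ Z/6Z; (Z/61Z)^* ≅ Z/60Z. Hence Gal(Q(zeta_3843)/Q) ≅ Z/6Z × Z/6Z × Z/60Z.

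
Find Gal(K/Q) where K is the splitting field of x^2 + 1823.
Gal(K/Q) = Z/2Z (cyclic of order 2)

x^2 + 1823 is irreducible over Q since -1823 is not a rational square. The splitting field Q(sqrt(-1823)) has degree 2 over Q, and its unique nontrivial automorphism is sqrt(-1823) ↦ -sqrt(-1823). Hence Gal(Q(sqrt(-1823))/Q) = Z/2Z.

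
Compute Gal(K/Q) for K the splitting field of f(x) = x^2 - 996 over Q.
Gal(K/Q) = Z/2Z (cyclic of order 2)

x^2 - 996 is irreducible over Q since 996 is not a rational square. The splitting field Q(sqrt(996)) has degree 2 over Q, and its unique nontrivial automorphism is sqrt(996) ↦ -sqrt(996). Hence Gal(Q(sqrt(996))/Q) = Z/2Z.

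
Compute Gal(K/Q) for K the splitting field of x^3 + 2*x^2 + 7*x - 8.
Gal(K/Q) = S_3 (symmetric group of order 6)

Compute the discriminant of x^3 + (2)*x^2 + (7)*x + (-8): Δ = -4664. Since Δ is not a rational square, the Galois group is not contained in A_3; it must be the full S_3 (irreducibility of the cubic rules out anything smaller).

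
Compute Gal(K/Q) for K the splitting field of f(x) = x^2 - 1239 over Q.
Gal(K/Q) = Z/2Z (cyclic of order 2)

x^2 - 1239 is irreducible over Q since 1239 is not a rational square. The splitting field Q(sqrt(1239)) has degree 2 over Q, and its unique nontrivial automorphism is sqrt(1239) ↦ -sqrt(1239). Hence Gal(Q(sqrt(1239))/Q) = Z/2Z.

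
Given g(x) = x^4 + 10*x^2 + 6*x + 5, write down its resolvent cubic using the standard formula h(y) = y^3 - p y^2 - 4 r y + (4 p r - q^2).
h(y) = y^3 - 10*y^2 - 20*y + 164

Identify coefficients: p = 10, q = 6, r = 5.
Plug into h(y) = y^3 - p y^2 - 4 r y + (4 p r - q^2):
  h(y) = y^3 - (10) y^2 - 4*(5) y + (4*(10)*(5) - (6)^2)
       = y^3 + (-10) y^2 + (-20) y + (164).
Simplifying: h(y) = y^3 - 10*y^2 - 20*y + 164.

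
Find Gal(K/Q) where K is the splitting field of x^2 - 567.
Gal(K/Q) = Z/2Z (cyclic of order 2)

x^2 - 567 is irreducible over Q since 567 is not a rational square. The splitting field Q(sqrt(567)) has degree 2 over Q, and its unique nontrivial automorphism is sqrt(567) ↦ -sqrt(567). Hence Gal(Q(sqrt(567))/Q) = Z/2Z.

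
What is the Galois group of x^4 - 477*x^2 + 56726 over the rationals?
Gal(K/Q) = V_4 (Klein four-group, Z/2Z × Z/2Z)

f factors as (x^2 - 226)(x^2 - 251), so the splitting field is K = Q(sqrt(226), sqrt(251)). The elements 226, 251, 56726 are all non-squares in Q, so sqrt(226) and sqrt(251) generate independent quadratic extensions. Thus [K:Q] = 4 and Gal(K/Q) is generated by the two order-2 automorphisms sqrt(226) ↦ -sqrt(226) and sqrt(251) ↦ -sqrt(251), giving V_4.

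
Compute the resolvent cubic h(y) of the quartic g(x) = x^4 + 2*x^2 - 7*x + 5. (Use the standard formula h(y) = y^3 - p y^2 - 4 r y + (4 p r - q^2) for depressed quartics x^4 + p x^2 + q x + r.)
h(y) = y^3 - 2*y^2 - 20*y - 9

Identify coefficients: p = 2, q = -7, r = 5.
Plug into h(y) = y^3 - p y^2 - 4 r y + (4 p r - q^2):
  h(y) = y^3 - (2) y^2 - 4*(5) y + (4*(2)*(5) - (-7)^2)
       = y^3 + (-2) y^2 + (-20) y + (-9).
Simplifying: h(y) = y^3 - 2*y^2 - 20*y - 9.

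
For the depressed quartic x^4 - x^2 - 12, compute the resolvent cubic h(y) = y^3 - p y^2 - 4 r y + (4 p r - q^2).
h(y) = y^3 + y^2 + 48*y + 48

Identify coefficients: p = -1, q = 0, r = -12.
Plug into h(y) = y^3 - p y^2 - 4 r y + (4 p r - q^2):
  h(y) = y^3 - (-1) y^2 - 4*(-12) y + (4*(-1)*(-12) - (0)^2)
       = y^3 + (1) y^2 + (48) y + (48).
Simplifying: h(y) = y^3 + y^2 + 48*y + 48.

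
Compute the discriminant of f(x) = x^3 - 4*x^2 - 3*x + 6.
Δ = 2112

For x^3 + a x^2 + b x + c the discriminant is Δ = 18 a b c - 4 a^3 c + a^2 b^2 - 4 b^3 - 27 c^2.
Plug a = -4, b = -3, c = 6:
  18*(-4)*(-3)*(6) - 4*(-4)^3*(6) + (-4)^2*(-3)^2 - 4*(-3)^3 - 27*(6)^2
  = 1296 + (1536) + 144 + (108) + (-972)
  = 2112.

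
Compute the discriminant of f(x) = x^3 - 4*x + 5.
Δ = -419

For a depressed cubic x^3 + p x + q the discriminant is Δ = -4 p^3 - 27 q^2 = -4*(-4)^3 - 27*(5)^2 = 256 - 675 = -419.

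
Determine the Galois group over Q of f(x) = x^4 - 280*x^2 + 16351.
Gal(K/Q) = V_4 (Klein four-group, Z/2Z × Z/2Z)

f factors as (x^2 - 197)(x^2 - 83), so the splitting field is K = Q(sqrt(197), sqrt(83)). The elements 197, 83, 16351 are all non-squares in Q, so sqrt(197) and sqrt(83) generate independent quadratic extensions. Thus [K:Q] = 4 and Gal(K/Q) is generated by the two order-2 automorphisms sqrt(197) ↦ -sqrt(197) and sqrt(83) ↦ -sqrt(83), giving V_4.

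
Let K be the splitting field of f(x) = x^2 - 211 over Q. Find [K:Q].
[K:Q] = 2

The polynomial x^2 - 211 is irreducible over Q since 211 is not a perfect square. Its splitting field is Q(sqrt(211)), which has degree 2 over Q.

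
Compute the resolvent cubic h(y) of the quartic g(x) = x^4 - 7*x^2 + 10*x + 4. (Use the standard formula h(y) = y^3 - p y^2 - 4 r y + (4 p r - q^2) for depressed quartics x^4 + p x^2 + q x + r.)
h(y) = y^3 + 7*y^2 - 16*y - 212

Identify coefficients: p = -7, q = 10, r = 4.
Plug into h(y) = y^3 - p y^2 - 4 r y + (4 p r - q^2):
  h(y) = y^3 - (-7) y^2 - 4*(4) y + (4*(-7)*(4) - (10)^2)
       = y^3 + (7) y^2 + (-16) y + (-212).
Simplifying: h(y) = y^3 + 7*y^2 - 16*y - 212.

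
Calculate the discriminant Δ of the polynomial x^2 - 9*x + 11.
Δ = 37

For a quadratic a x^2 + b x + c the discriminant is Δ = b^2 - 4ac = (-9)^2 - 4*(1)*(11) = 81 - (44) = 37.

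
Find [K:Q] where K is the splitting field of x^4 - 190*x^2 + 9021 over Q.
[K:Q] = 4

f factors as (x^2 - 93)(x^2 - 97); the splitting field is K = Q(sqrt(93), sqrt(97)). Since 93, 97, and 9021 are all non-squares in Q, the three subfields Q(sqrt(93)), Q(sqrt(97)), Q(sqrt(9021)) are distinct degree-2 extensions, so [K:Q] = 4 (Klein four Galois group).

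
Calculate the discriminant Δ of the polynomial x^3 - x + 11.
Δ = -3263

For a depressed cubic x^3 + p x + q the discriminant is Δ = -4 p^3 - 27 q^2 = -4*(-1)^3 - 27*(11)^2 = 4 - 3267 = -3263.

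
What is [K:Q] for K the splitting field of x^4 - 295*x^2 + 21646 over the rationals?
[K:Q] = 4

f factors as (x^2 - 158)(x^2 - 137); the splitting field is K = Q(sqrt(158), sqrt(137)). Since 158, 137, and 21646 are all non-squares in Q, the three subfields Q(sqrt(158)), Q(sqrt(137)), Q(sqrt(21646)) are distinct degree-2 extensions, so [K:Q] = 4 (Klein four Galois group).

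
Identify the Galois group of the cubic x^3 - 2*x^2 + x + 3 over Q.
Gal(K/Q) = S_3 (symmetric group of order 6)

Compute the discriminant of x^3 + (-2)*x^2 + (1)*x + (3): Δ = -255. Since Δ is not a rational square, the Galois group is not contained in A_3; it must be the full S_3 (irreducibility of the cubic rules out anything smaller).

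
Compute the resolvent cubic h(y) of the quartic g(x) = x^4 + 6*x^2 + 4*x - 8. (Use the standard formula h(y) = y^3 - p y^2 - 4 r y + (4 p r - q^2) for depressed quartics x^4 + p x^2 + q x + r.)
h(y) = y^3 - 6*y^2 + 32*y - 208

Identify coefficients: p = 6, q = 4, r = -8.
Plug into h(y) = y^3 - p y^2 - 4 r y + (4 p r - q^2):
  h(y) = y^3 - (6) y^2 - 4*(-8) y + (4*(6)*(-8) - (4)^2)
       = y^3 + (-6) y^2 + (32) y + (-208).
Simplifying: h(y) = y^3 - 6*y^2 + 32*y - 208.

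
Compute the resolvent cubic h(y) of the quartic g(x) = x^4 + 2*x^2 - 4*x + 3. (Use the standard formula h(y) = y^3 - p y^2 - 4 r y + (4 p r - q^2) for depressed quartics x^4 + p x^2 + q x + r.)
h(y) = y^3 - 2*y^2 - 12*y + 8

Identify coefficients: p = 2, q = -4, r = 3.
Plug into h(y) = y^3 - p y^2 - 4 r y + (4 p r - q^2):
  h(y) = y^3 - (2) y^2 - 4*(3) y + (4*(2)*(3) - (-4)^2)
       = y^3 + (-2) y^2 + (-12) y + (8).
Simplifying: h(y) = y^3 - 2*y^2 - 12*y + 8.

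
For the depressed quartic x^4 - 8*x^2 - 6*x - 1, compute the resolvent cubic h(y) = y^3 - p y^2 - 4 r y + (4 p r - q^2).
h(y) = y^3 + 8*y^2 + 4*y - 4

Identify coefficients: p = -8, q = -6, r = -1.
Plug into h(y) = y^3 - p y^2 - 4 r y + (4 p r - q^2):
  h(y) = y^3 - (-8) y^2 - 4*(-1) y + (4*(-8)*(-1) - (-6)^2)
       = y^3 + (8) y^2 + (4) y + (-4).
Simplifying: h(y) = y^3 + 8*y^2 + 4*y - 4.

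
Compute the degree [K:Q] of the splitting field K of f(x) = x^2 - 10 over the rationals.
[K:Q] = 2

The polynomial x^2 - 10 is irreducible over Q since 10 is not a perfect square. Its splitting field is Q(sqrt(10)), which has degree 2 over Q.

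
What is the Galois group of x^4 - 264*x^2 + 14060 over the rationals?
Gal(K/Q) = V_4 (Klein four-group, Z/2Z × Z/2Z)

f factors as (x^2 - 190)(x^2 - 74), so the splitting field is K = Q(sqrt(190), sqrt(74)). The elements 190, 74, 14060 are all non-squares in Q, so sqrt(190) and sqrt(74) generate independent quadratic extensions. Thus [K:Q] = 4 and Gal(K/Q) is generated by the two order-2 automorphisms sqrt(190) ↦ -sqrt(190) and sqrt(74) ↦ -sqrt(74), giving V_4.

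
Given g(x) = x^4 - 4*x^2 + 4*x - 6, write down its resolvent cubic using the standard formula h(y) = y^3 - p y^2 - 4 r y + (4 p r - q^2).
h(y) = y^3 + 4*y^2 + 24*y + 80

Identify coefficients: p = -4, q = 4, r = -6.
Plug into h(y) = y^3 - p y^2 - 4 r y + (4 p r - q^2):
  h(y) = y^3 - (-4) y^2 - 4*(-6) y + (4*(-4)*(-6) - (4)^2)
       = y^3 + (4) y^2 + (24) y + (80).
Simplifying: h(y) = y^3 + 4*y^2 + 24*y + 80.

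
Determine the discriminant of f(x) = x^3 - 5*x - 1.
Δ = 473

For a depressed cubic x^3 + p x + q the discriminant is Δ = -4 p^3 - 27 q^2 = -4*(-5)^3 - 27*(-1)^2 = 500 - 27 = 473.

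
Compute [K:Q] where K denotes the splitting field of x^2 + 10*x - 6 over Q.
[K:Q] = 2

The discriminant of x^2 + (10)*x + (-6) is b^2 - 4c = 100 - (-24) = 124. Since 124 is not a perfect square in Q, the polynomial is irreducible over Q. Its two roots generate a degree-2 extension, so [K:Q] = 2.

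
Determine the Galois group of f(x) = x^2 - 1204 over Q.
Gal(K/Q) = Z/2Z (cyclic of order 2)

x^2 - 1204 is irreducible over Q since 1204 is not a rational square. The splitting field Q(sqrt(1204)) has degree 2 over Q, and its unique nontrivial automorphism is sqrt(1204) ↦ -sqrt(1204). Hence Gal(Q(sqrt(1204))/Q) = Z/2Z.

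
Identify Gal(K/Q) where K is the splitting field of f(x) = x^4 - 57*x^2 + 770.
Gal(K/Q) = V_4 (Klein four-group, Z/2Z × Z/2Z)

f factors as (x^2 - 35)(x^2 - 22), so the splitting field is K = Q(sqrt(35), sqrt(22)). The elements 35, 22, 770 are all non-squares in Q, so sqrt(35) and sqrt(22) generate independent quadratic extensions. Thus [K:Q] = 4 and Gal(K/Q) is generated by the two order-2 automorphisms sqrt(35) ↦ -sqrt(35) and sqrt(22) ↦ -sqrt(22), giving V_4.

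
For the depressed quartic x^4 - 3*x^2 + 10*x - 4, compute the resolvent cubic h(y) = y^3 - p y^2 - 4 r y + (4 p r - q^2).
h(y) = y^3 + 3*y^2 + 16*y - 52

Identify coefficients: p = -3, q = 10, r = -4.
Plug into h(y) = y^3 - p y^2 - 4 r y + (4 p r - q^2):
  h(y) = y^3 - (-3) y^2 - 4*(-4) y + (4*(-3)*(-4) - (10)^2)
       = y^3 + (3) y^2 + (16) y + (-52).
Simplifying: h(y) = y^3 + 3*y^2 + 16*y - 52.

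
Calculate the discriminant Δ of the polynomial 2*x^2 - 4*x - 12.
Δ = 112

For a quadratic a x^2 + b x + c the discriminant is Δ = b^2 - 4ac = (-4)^2 - 4*(2)*(-12) = 16 - (-96) = 112.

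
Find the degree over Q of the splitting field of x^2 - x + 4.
[K:Q] = 2

The discriminant of x^2 + (-1)*x + (4) is b^2 - 4c = 1 - (16) = -15. Since -15 is not a perfect square in Q, the polynomial is irreducible over Q. Its two roots generate a degree-2 extension, so [K:Q] = 2.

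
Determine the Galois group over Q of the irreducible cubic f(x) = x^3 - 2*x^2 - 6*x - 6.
Gal(K/Q) = S_3 (symmetric group of order 6)

Compute the discriminant of x^3 + (-2)*x^2 + (-6)*x + (-6): Δ = -1452. Since Δ is not a rational square, the Galois group is not contained in A_3; it must be the full S_3 (irreducibility of the cubic rules out anything smaller).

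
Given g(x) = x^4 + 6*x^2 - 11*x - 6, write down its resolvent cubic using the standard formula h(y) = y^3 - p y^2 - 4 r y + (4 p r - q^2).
h(y) = y^3 - 6*y^2 + 24*y - 265

Identify coefficients: p = 6, q = -11, r = -6.
Plug into h(y) = y^3 - p y^2 - 4 r y + (4 p r - q^2):
  h(y) = y^3 - (6) y^2 - 4*(-6) y + (4*(6)*(-6) - (-11)^2)
       = y^3 + (-6) y^2 + (24) y + (-265).
Simplifying: h(y) = y^3 - 6*y^2 + 24*y - 265.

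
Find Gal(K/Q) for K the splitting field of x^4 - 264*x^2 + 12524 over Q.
Gal(K/Q) = V_4 (Klein four-group, Z/2Z × Z/2Z)

f factors as (x^2 - 202)(x^2 - 62), so the splitting field is K = Q(sqrt(202), sqrt(62)). The elements 202, 62, 12524 are all non-squares in Q, so sqrt(202) and sqrt(62) generate independent quadratic extensions. Thus [K:Q] = 4 and Gal(K/Q) is generated by the two order-2 automorphisms sqrt(202) ↦ -sqrt(202) and sqrt(62) ↦ -sqrt(62), giving V_4.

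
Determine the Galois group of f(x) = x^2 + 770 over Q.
Gal(K/Q) = Z/2Z (cyclic of order 2)

x^2 + 770 is irreducible over Q since -770 is not a rational square. The splitting field Q(sqrt(-770)) has degree 2 over Q, and its unique nontrivial automorphism is sqrt(-770) ↦ -sqrt(-770). Hence Gal(Q(sqrt(-770))/Q) = Z/2Z.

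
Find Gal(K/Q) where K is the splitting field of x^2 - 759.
Gal(K/Q) = Z/2Z (cyclic of order 2)

x^2 - 759 is irreducible over Q since 759 is not a rational square. The splitting field Q(sqrt(759)) has degree 2 over Q, and its unique nontrivial automorphism is sqrt(759) ↦ -sqrt(759). Hence Gal(Q(sqrt(759))/Q) = Z/2Z.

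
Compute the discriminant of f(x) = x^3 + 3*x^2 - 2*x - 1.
Δ = 257

For x^3 + a x^2 + b x + c the discriminant is Δ = 18 a b c - 4 a^3 c + a^2 b^2 - 4 b^3 - 27 c^2.
Plug a = 3, b = -2, c = -1:
  18*(3)*(-2)*(-1) - 4*(3)^3*(-1) + (3)^2*(-2)^2 - 4*(-2)^3 - 27*(-1)^2
  = 108 + (108) + 36 + (32) + (-27)
  = 257.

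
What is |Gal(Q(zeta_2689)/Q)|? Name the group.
|Gal(Q(zeta_2689)/Q)| = phi(2689) = 2688; group ≅ (Z/2689Z)^* ≅ Z/2688Z

The n-th cyclotomic polynomial Φ_2689(x) is the minimal polynomial of zeta_2689 over Q and has degree phi(2689) = 2688. So Q(zeta_2689) is a degree-2688 Galois extension with Galois group (Z/2689Z)^*. (Z/2689Z)^* is cyclic since 2689 is an odd prime power (or 4). Hence Gal(Q(zeta_2689)/Q) ≅ Z/2688Z.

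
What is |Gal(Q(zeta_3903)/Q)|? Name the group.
|Gal(Q(zeta_3903)/Q)| = phi(3903) = 2600; group ≅ (Z/3903Z)^* ≅ Z/2Z × Z/1300Z

The n-th cyclotomic polynomial Φ_3903(x) is the minimal polynomial of zeta_3903 over Q and has degree phi(3903) = 2600. So Q(zeta_3903) is a degree-2600 Galois extension with Galois group (Z/3903Z)^*. By CRT, (Z/3903Z)^* ≅ (Z/3Z)^* × (Z/1301Z)^*. Each prime-power unit group is (Z/3Z)^* ≅ Z/2Z; (Z/1301Z)^* ≅ Z/1300Z. Hence Gal(Q(zeta_3903)/Q) ≅ Z/2Z × Z/1300Z.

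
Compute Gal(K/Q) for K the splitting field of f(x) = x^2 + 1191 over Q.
Gal(K/Q) = Z/2Z (cyclic of order 2)

x^2 + 1191 is irreducible over Q since -1191 is not a rational square. The splitting field Q(sqrt(-1191)) has degree 2 over Q, and its unique nontrivial automorphism is sqrt(-1191) ↦ -sqrt(-1191). Hence Gal(Q(sqrt(-1191))/Q) = Z/2Z.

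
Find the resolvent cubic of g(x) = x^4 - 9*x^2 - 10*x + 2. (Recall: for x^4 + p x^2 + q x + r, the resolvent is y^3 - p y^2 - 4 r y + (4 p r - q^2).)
h(y) = y^3 + 9*y^2 - 8*y - 172

Identify coefficients: p = -9, q = -10, r = 2.
Plug into h(y) = y^3 - p y^2 - 4 r y + (4 p r - q^2):
  h(y) = y^3 - (-9) y^2 - 4*(2) y + (4*(-9)*(2) - (-10)^2)
       = y^3 + (9) y^2 + (-8) y + (-172).
Simplifying: h(y) = y^3 + 9*y^2 - 8*y - 172.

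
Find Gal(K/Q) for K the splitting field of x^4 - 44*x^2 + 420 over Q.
Gal(K/Q) = V_4 (Klein four-group, Z/2Z × Z/2Z)

f factors as (x^2 - 14)(x^2 - 30), so the splitting field is K = Q(sqrt(14), sqrt(30)). The elements 14, 30, 420 are all non-squares in Q, so sqrt(14) and sqrt(30) generate independent quadratic extensions. Thus [K:Q] = 4 and Gal(K/Q) is generated by the two order-2 automorphisms sqrt(14) ↦ -sqrt(14) and sqrt(30) ↦ -sqrt(30), giving V_4.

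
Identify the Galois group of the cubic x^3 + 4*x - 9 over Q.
Gal(K/Q) = S_3 (symmetric group of order 6)

Compute the discriminant of x^3 + (0)*x^2 + (4)*x + (-9): Δ = -2443. Since Δ is not a rational square, the Galois group is not contained in A_3; it must be the full S_3 (irreducibility of the cubic rules out anything smaller).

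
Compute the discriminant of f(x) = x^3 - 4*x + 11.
Δ = -3011

For a depressed cubic x^3 + p x + q the discriminant is Δ = -4 p^3 - 27 q^2 = -4*(-4)^3 - 27*(11)^2 = 256 - 3267 = -3011.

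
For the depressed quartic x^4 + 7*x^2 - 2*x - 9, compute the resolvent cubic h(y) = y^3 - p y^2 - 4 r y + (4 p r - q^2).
h(y) = y^3 - 7*y^2 + 36*y - 256

Identify coefficients: p = 7, q = -2, r = -9.
Plug into h(y) = y^3 - p y^2 - 4 r y + (4 p r - q^2):
  h(y) = y^3 - (7) y^2 - 4*(-9) y + (4*(7)*(-9) - (-2)^2)
       = y^3 + (-7) y^2 + (36) y + (-256).
Simplifying: h(y) = y^3 - 7*y^2 + 36*y - 256.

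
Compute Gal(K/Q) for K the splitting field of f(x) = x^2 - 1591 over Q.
Gal(K/Q) = Z/2Z (cyclic of order 2)

x^2 - 1591 is irreducible over Q since 1591 is not a rational square. The splitting field Q(sqrt(1591)) has degree 2 over Q, and its unique nontrivial automorphism is sqrt(1591) ↦ -sqrt(1591). Hence Gal(Q(sqrt(1591))/Q) = Z/2Z.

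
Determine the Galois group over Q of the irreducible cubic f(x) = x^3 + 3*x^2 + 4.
Gal(K/Q) = S_3 (symmetric group of order 6)

Compute the discriminant of x^3 + (3)*x^2 + (0)*x + (4): Δ = -864. Since Δ is not a rational square, the Galois group is not contained in A_3; it must be the full S_3 (irreducibility of the cubic rules out anything smaller).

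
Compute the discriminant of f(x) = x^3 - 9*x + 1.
Δ = 2889

For a depressed cubic x^3 + p x + q the discriminant is Δ = -4 p^3 - 27 q^2 = -4*(-9)^3 - 27*(1)^2 = 2916 - 27 = 2889.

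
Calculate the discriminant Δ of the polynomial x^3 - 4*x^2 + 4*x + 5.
Δ = -835

For x^3 + a x^2 + b x + c the discriminant is Δ = 18 a b c - 4 a^3 c + a^2 b^2 - 4 b^3 - 27 c^2.
Plug a = -4, b = 4, c = 5:
  18*(-4)*(4)*(5) - 4*(-4)^3*(5) + (-4)^2*(4)^2 - 4*(4)^3 - 27*(5)^2
  = -1440 + (1280) + 256 + (-256) + (-675)
  = -835.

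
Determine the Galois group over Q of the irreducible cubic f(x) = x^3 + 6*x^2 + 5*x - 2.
Gal(K/Q) = S_3 (symmetric group of order 6)

Compute the discriminant of x^3 + (6)*x^2 + (5)*x + (-2): Δ = 940. Since Δ is not a rational square, the Galois group is not contained in A_3; it must be the full S_3 (irreducibility of the cubic rules out anything smaller).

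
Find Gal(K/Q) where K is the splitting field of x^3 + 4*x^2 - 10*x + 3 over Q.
Gal(K/Q) = S_3 (symmetric group of order 6)

Compute the discriminant of x^3 + (4)*x^2 + (-10)*x + (3): Δ = 2429. Since Δ is not a rational square, the Galois group is not contained in A_3; it must be the full S_3 (irreducibility of the cubic rules out anything smaller).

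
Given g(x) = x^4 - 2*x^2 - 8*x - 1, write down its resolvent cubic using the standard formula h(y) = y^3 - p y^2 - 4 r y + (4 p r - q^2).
h(y) = y^3 + 2*y^2 + 4*y - 56

Identify coefficients: p = -2, q = -8, r = -1.
Plug into h(y) = y^3 - p y^2 - 4 r y + (4 p r - q^2):
  h(y) = y^3 - (-2) y^2 - 4*(-1) y + (4*(-2)*(-1) - (-8)^2)
       = y^3 + (2) y^2 + (4) y + (-56).
Simplifying: h(y) = y^3 + 2*y^2 + 4*y - 56.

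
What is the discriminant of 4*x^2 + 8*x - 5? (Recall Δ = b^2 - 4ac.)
Δ = 144

For a quadratic a x^2 + b x + c the discriminant is Δ = b^2 - 4ac = (8)^2 - 4*(4)*(-5) = 64 - (-80) = 144.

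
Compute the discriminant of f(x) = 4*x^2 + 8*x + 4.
Δ = 0

For a quadratic a x^2 + b x + c the discriminant is Δ = b^2 - 4ac = (8)^2 - 4*(4)*(4) = 64 - (64) = 0.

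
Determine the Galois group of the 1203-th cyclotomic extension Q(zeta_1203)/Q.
|Gal(Q(zeta_1203)/Q)| = phi(1203) = 800; group ≅ (Z/1203Z)^* ≅ Z/2Z × Z/400Z

The n-th cyclotomic polynomial Φ_1203(x) is the minimal polynomial of zeta_1203 over Q and has degree phi(1203) = 800. So Q(zeta_1203) is a degree-800 Galois extension with Galois group (Z/1203Z)^*. By CRT, (Z/1203Z)^* ≅ (Z/3Z)^* × (Z/401Z)^*. Each prime-power unit group is (Z/3Z)^* ≅ Z/2Z; (Z/401Z)^* ≅ Z/400Z. Hence Gal(Q(zeta_1203)/Q) ≅ Z/2Z × Z/400Z.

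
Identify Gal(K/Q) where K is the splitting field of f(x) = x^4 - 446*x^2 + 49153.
Gal(K/Q) = V_4 (Klein four-group, Z/2Z × Z/2Z)

f factors as (x^2 - 247)(x^2 - 199), so the splitting field is K = Q(sqrt(247), sqrt(199)). The elements 247, 199, 49153 are all non-squares in Q, so sqrt(247) and sqrt(199) generate independent quadratic extensions. Thus [K:Q] = 4 and Gal(K/Q) is generated by the two order-2 automorphisms sqrt(247) ↦ -sqrt(247) and sqrt(199) ↦ -sqrt(199), giving V_4.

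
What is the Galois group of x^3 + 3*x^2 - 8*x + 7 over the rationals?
Gal(K/Q) = S_3 (symmetric group of order 6)

Compute the discriminant of x^3 + (3)*x^2 + (-8)*x + (7): Δ = -2479. Since Δ is not a rational square, the Galois group is not contained in A_3; it must be the full S_3 (irreducibility of the cubic rules out anything smaller).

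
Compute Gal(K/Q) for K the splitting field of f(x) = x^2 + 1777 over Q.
Gal(K/Q) = Z/2Z (cyclic of order 2)

x^2 + 1777 is irreducible over Q since -1777 is not a rational square. The splitting field Q(sqrt(-1777)) has degree 2 over Q, and its unique nontrivial automorphism is sqrt(-1777) ↦ -sqrt(-1777). Hence Gal(Q(sqrt(-1777))/Q) = Z/2Z.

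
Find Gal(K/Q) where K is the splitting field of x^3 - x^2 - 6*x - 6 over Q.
Gal(K/Q) = S_3 (symmetric group of order 6)

Compute the discriminant of x^3 + (-1)*x^2 + (-6)*x + (-6): Δ = -744. Since Δ is not a rational square, the Galois group is not contained in A_3; it must be the full S_3 (irreducibility of the cubic rules out anything smaller).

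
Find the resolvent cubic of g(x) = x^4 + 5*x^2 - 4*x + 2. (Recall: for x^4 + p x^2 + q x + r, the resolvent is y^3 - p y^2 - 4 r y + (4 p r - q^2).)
h(y) = y^3 - 5*y^2 - 8*y + 24

Identify coefficients: p = 5, q = -4, r = 2.
Plug into h(y) = y^3 - p y^2 - 4 r y + (4 p r - q^2):
  h(y) = y^3 - (5) y^2 - 4*(2) y + (4*(5)*(2) - (-4)^2)
       = y^3 + (-5) y^2 + (-8) y + (24).
Simplifying: h(y) = y^3 - 5*y^2 - 8*y + 24.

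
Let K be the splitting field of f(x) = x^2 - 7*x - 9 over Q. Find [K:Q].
[K:Q] = 2

The discriminant of x^2 + (-7)*x + (-9) is b^2 - 4c = 49 - (-36) = 85. Since 85 is not a perfect square in Q, the polynomial is irreducible over Q. Its two roots generate a degree-2 extension, so [K:Q] = 2.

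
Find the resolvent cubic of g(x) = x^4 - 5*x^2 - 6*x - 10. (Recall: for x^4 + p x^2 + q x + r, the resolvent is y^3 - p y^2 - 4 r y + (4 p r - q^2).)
h(y) = y^3 + 5*y^2 + 40*y + 164

Identify coefficients: p = -5, q = -6, r = -10.
Plug into h(y) = y^3 - p y^2 - 4 r y + (4 p r - q^2):
  h(y) = y^3 - (-5) y^2 - 4*(-10) y + (4*(-5)*(-10) - (-6)^2)
       = y^3 + (5) y^2 + (40) y + (164).
Simplifying: h(y) = y^3 + 5*y^2 + 40*y + 164.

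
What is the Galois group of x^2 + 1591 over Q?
Gal(K/Q) = Z/2Z (cyclic of order 2)

x^2 + 1591 is irreducible over Q since -1591 is not a rational square. The splitting field Q(sqrt(-1591)) has degree 2 over Q, and its unique nontrivial automorphism is sqrt(-1591) ↦ -sqrt(-1591). Hence Gal(Q(sqrt(-1591))/Q) = Z/2Z.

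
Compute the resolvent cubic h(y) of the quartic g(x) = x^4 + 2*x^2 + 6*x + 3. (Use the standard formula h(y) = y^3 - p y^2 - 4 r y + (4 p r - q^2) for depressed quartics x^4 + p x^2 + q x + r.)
h(y) = y^3 - 2*y^2 - 12*y - 12

Identify coefficients: p = 2, q = 6, r = 3.
Plug into h(y) = y^3 - p y^2 - 4 r y + (4 p r - q^2):
  h(y) = y^3 - (2) y^2 - 4*(3) y + (4*(2)*(3) - (6)^2)
       = y^3 + (-2) y^2 + (-12) y + (-12).
Simplifying: h(y) = y^3 - 2*y^2 - 12*y - 12.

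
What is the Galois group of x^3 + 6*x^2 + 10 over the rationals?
Gal(K/Q) = S_3 (symmetric group of order 6)

Compute the discriminant of x^3 + (6)*x^2 + (0)*x + (10): Δ = -11340. Since Δ is not a rational square, the Galois group is not contained in A_3; it must be the full S_3 (irreducibility of the cubic rules out anything smaller).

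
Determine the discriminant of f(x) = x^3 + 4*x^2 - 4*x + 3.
Δ = -1363

For x^3 + a x^2 + b x + c the discriminant is Δ = 18 a b c - 4 a^3 c + a^2 b^2 - 4 b^3 - 27 c^2.
Plug a = 4, b = -4, c = 3:
  18*(4)*(-4)*(3) - 4*(4)^3*(3) + (4)^2*(-4)^2 - 4*(-4)^3 - 27*(3)^2
  = -864 + (-768) + 256 + (256) + (-243)
  = -1363.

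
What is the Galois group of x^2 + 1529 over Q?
Gal(K/Q) = Z/2Z (cyclic of order 2)

x^2 + 1529 is irreducible over Q since -1529 is not a rational square. The splitting field Q(sqrt(-1529)) has degree 2 over Q, and its unique nontrivial automorphism is sqrt(-1529) ↦ -sqrt(-1529). Hence Gal(Q(sqrt(-1529))/Q) = Z/2Z.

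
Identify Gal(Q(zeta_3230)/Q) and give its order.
|Gal(Q(zeta_3230)/Q)| = phi(3230) = 1152; group ≅ (Z/3230Z)^* ≅ Z/4Z × Z/16Z × Z/18Z

The n-th cyclotomic polynomial Φ_3230(x) is the minimal polynomial of zeta_3230 over Q and has degree phi(3230) = 1152. So Q(zeta_3230) is a degree-1152 Galois extension with Galois group (Z/3230Z)^*. By CRT, (Z/3230Z)^* ≅ (Z/2Z)^* × (Z/5Z)^* × (Z/17Z)^* × (Z/19Z)^*. Each prime-power unit group is (Z/2Z)^* ≅ trivial group (order 1); (Z/5Z)^* ≅ Z/4Z; (Z/17Z)^* ≅ Z/16Z; (Z/19Z)^* ≅ Z/18Z. Hence Gal(Q(zeta_3230)/Q) ≅ Z/4Z × Z/16Z × Z/18Z.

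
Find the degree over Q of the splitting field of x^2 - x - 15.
[K:Q] = 2

The discriminant of x^2 + (-1)*x + (-15) is b^2 - 4c = 1 - (-60) = 61. Since 61 is not a perfect square in Q, the polynomial is irreducible over Q. Its two roots generate a degree-2 extension, so [K:Q] = 2.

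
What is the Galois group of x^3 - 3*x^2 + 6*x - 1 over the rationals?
Gal(K/Q) = S_3 (symmetric group of order 6)

Compute the discriminant of x^3 + (-3)*x^2 + (6)*x + (-1): Δ = -351. Since Δ is not a rational square, the Galois group is not contained in A_3; it must be the full S_3 (irreducibility of the cubic rules out anything smaller).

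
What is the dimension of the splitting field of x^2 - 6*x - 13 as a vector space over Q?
[K:Q] = 2

The discriminant of x^2 + (-6)*x + (-13) is b^2 - 4c = 36 - (-52) = 88. Since 88 is not a perfect square in Q, the polynomial is irreducible over Q. Its two roots generate a degree-2 extension, so [K:Q] = 2.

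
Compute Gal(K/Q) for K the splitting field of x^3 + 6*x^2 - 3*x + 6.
Gal(K/Q) = S_3 (symmetric group of order 6)

Compute the discriminant of x^3 + (6)*x^2 + (-3)*x + (6): Δ = -7668. Since Δ is not a rational square, the Galois group is not contained in A_3; it must be the full S_3 (irreducibility of the cubic rules out anything smaller).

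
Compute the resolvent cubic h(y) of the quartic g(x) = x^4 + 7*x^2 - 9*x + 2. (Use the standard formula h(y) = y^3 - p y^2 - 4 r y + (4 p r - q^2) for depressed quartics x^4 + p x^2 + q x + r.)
h(y) = y^3 - 7*y^2 - 8*y - 25

Identify coefficients: p = 7, q = -9, r = 2.
Plug into h(y) = y^3 - p y^2 - 4 r y + (4 p r - q^2):
  h(y) = y^3 - (7) y^2 - 4*(2) y + (4*(7)*(2) - (-9)^2)
       = y^3 + (-7) y^2 + (-8) y + (-25).
Simplifying: h(y) = y^3 - 7*y^2 - 8*y - 25.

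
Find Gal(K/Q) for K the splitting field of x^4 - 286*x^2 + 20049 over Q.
Gal(K/Q) = V_4 (Klein four-group, Z/2Z × Z/2Z)

f factors as (x^2 - 123)(x^2 - 163), so the splitting field is K = Q(sqrt(123), sqrt(163)). The elements 123, 163, 20049 are all non-squares in Q, so sqrt(123) and sqrt(163) generate independent quadratic extensions. Thus [K:Q] = 4 and Gal(K/Q) is generated by the two order-2 automorphisms sqrt(123) ↦ -sqrt(123) and sqrt(163) ↦ -sqrt(163), giving V_4.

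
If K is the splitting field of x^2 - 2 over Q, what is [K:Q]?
[K:Q] = 2

The polynomial x^2 - 2 is irreducible over Q since 2 is not a perfect square. Its splitting field is Q(sqrt(2)), which has degree 2 over Q.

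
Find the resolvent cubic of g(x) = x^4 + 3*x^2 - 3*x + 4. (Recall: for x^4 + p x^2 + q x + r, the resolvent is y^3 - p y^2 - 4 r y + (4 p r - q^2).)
h(y) = y^3 - 3*y^2 - 16*y + 39

Identify coefficients: p = 3, q = -3, r = 4.
Plug into h(y) = y^3 - p y^2 - 4 r y + (4 p r - q^2):
  h(y) = y^3 - (3) y^2 - 4*(4) y + (4*(3)*(4) - (-3)^2)
       = y^3 + (-3) y^2 + (-16) y + (39).
Simplifying: h(y) = y^3 - 3*y^2 - 16*y + 39.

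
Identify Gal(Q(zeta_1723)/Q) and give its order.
|Gal(Q(zeta_1723)/Q)| = phi(1723) = 1722; group ≅ (Z/1723Z)^* ≅ Z/1722Z

The n-th cyclotomic polynomial Φ_1723(x) is the minimal polynomial of zeta_1723 over Q and has degree phi(1723) = 1722. So Q(zeta_1723) is a degree-1722 Galois extension with Galois group (Z/1723Z)^*. (Z/1723Z)^* is cyclic since 1723 is an odd prime power (or 4). Hence Gal(Q(zeta_1723)/Q) ≅ Z/1722Z.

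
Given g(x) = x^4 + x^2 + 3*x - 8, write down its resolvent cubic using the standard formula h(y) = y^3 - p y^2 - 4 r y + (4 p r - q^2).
h(y) = y^3 - y^2 + 32*y - 41

Identify coefficients: p = 1, q = 3, r = -8.
Plug into h(y) = y^3 - p y^2 - 4 r y + (4 p r - q^2):
  h(y) = y^3 - (1) y^2 - 4*(-8) y + (4*(1)*(-8) - (3)^2)
       = y^3 + (-1) y^2 + (32) y + (-41).
Simplifying: h(y) = y^3 - y^2 + 32*y - 41.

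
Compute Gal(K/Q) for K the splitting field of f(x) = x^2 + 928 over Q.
Gal(K/Q) = Z/2Z (cyclic of order 2)

x^2 + 928 is irreducible over Q since -928 is not a rational square. The splitting field Q(sqrt(-928)) has degree 2 over Q, and its unique nontrivial automorphism is sqrt(-928) ↦ -sqrt(-928). Hence Gal(Q(sqrt(-928))/Q) = Z/2Z.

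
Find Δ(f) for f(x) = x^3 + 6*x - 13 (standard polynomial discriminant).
Δ = -5427

For a depressed cubic x^3 + p x + q the discriminant is Δ = -4 p^3 - 27 q^2 = -4*(6)^3 - 27*(-13)^2 = -864 - 4563 = -5427.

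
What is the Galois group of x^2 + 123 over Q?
Gal(K/Q) = Z/2Z (cyclic of order 2)

x^2 + 123 is irreducible over Q since -123 is not a rational square. The splitting field Q(sqrt(-123)) has degree 2 over Q, and its unique nontrivial automorphism is sqrt(-123) ↦ -sqrt(-123). Hence Gal(Q(sqrt(-123))/Q) = Z/2Z.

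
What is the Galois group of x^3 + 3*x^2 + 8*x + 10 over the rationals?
Gal(K/Q) = S_3 (symmetric group of order 6)

Compute the discriminant of x^3 + (3)*x^2 + (8)*x + (10): Δ = -932. Since Δ is not a rational square, the Galois group is not contained in A_3; it must be the full S_3 (irreducibility of the cubic rules out anything smaller).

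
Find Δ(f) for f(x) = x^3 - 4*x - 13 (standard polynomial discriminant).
Δ = -4307

For a depressed cubic x^3 + p x + q the discriminant is Δ = -4 p^3 - 27 q^2 = -4*(-4)^3 - 27*(-13)^2 = 256 - 4563 = -4307.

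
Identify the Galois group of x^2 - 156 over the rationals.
Gal(K/Q) = Z/2Z (cyclic of order 2)

x^2 - 156 is irreducible over Q since 156 is not a rational square. The splitting field Q(sqrt(156)) has degree 2 over Q, and its unique nontrivial automorphism is sqrt(156) ↦ -sqrt(156). Hence Gal(Q(sqrt(156))/Q) = Z/2Z.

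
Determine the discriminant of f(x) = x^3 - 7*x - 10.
Δ = -1328

For a depressed cubic x^3 + p x + q the discriminant is Δ = -4 p^3 - 27 q^2 = -4*(-7)^3 - 27*(-10)^2 = 1372 - 2700 = -1328.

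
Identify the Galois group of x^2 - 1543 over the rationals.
Gal(K/Q) = Z/2Z (cyclic of order 2)

x^2 - 1543 is irreducible over Q since 1543 is not a rational square. The splitting field Q(sqrt(1543)) has degree 2 over Q, and its unique nontrivial automorphism is sqrt(1543) ↦ -sqrt(1543). Hence Gal(Q(sqrt(1543))/Q) = Z/2Z.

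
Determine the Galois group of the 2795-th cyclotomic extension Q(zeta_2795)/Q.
|Gal(Q(zeta_2795)/Q)| = phi(2795) = 2016; group ≅ (Z/2795Z)^* ≅ Z/4Z × Z/12Z × Z/42Z

The n-th cyclotomic polynomial Φ_2795(x) is the minimal polynomial of zeta_2795 over Q and has degree phi(2795) = 2016. So Q(zeta_2795) is a degree-2016 Galois extension with Galois group (Z/2795Z)^*. By CRT, (Z/2795Z)^* ≅ (Z/5Z)^* × (Z/13Z)^* × (Z/43Z)^*. Each prime-power unit group is (Z/5Z)^* ≅ Z/4Z; (Z/13Z)^* ≅ Z/12Z; (Z/43Z)^* ≅ Z/42Z. Hence Gal(Q(zeta_2795)/Q) ≅ Z/4Z × Z/12Z × Z/42Z.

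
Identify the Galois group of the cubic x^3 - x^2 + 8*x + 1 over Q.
Gal(K/Q) = S_3 (symmetric group of order 6)

Compute the discriminant of x^3 + (-1)*x^2 + (8)*x + (1): Δ = -2151. Since Δ is not a rational square, the Galois group is not contained in A_3; it must be the full S_3 (irreducibility of the cubic rules out anything smaller).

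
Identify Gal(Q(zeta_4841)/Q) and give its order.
|Gal(Q(zeta_4841)/Q)| = phi(4841) = 4692; group ≅ (Z/4841Z)^* ≅ Z/46Z × Z/102Z

The n-th cyclotomic polynomial Φ_4841(x) is the minimal polynomial of zeta_4841 over Q and has degree phi(4841) = 4692. So Q(zeta_4841) is a degree-4692 Galois extension with Galois group (Z/4841Z)^*. By CRT, (Z/4841Z)^* ≅ (Z/47Z)^* × (Z/103Z)^*. Each prime-power unit group is (Z/47Z)^* ≅ Z/46Z; (Z/103Z)^* ≅ Z/102Z. Hence Gal(Q(zeta_4841)/Q) ≅ Z/46Z × Z/102Z.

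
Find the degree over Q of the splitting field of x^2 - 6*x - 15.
[K:Q] = 2

The discriminant of x^2 + (-6)*x + (-15) is b^2 - 4c = 36 - (-60) = 96. Since 96 is not a perfect square in Q, the polynomial is irreducible over Q. Its two roots generate a degree-2 extension, so [K:Q] = 2.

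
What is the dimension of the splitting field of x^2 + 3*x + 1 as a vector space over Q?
[K:Q] = 2

The discriminant of x^2 + (3)*x + (1) is b^2 - 4c = 9 - (4) = 5. Since 5 is not a perfect square in Q, the polynomial is irreducible over Q. Its two roots generate a degree-2 extension, so [K:Q] = 2.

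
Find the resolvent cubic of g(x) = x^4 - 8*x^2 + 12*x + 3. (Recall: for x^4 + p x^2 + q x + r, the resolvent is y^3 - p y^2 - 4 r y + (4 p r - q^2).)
h(y) = y^3 + 8*y^2 - 12*y - 240

Identify coefficients: p = -8, q = 12, r = 3.
Plug into h(y) = y^3 - p y^2 - 4 r y + (4 p r - q^2):
  h(y) = y^3 - (-8) y^2 - 4*(3) y + (4*(-8)*(3) - (12)^2)
       = y^3 + (8) y^2 + (-12) y + (-240).
Simplifying: h(y) = y^3 + 8*y^2 - 12*y - 240.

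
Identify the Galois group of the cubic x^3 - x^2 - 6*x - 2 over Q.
Gal(K/Q) = S_3 (symmetric group of order 6)

Compute the discriminant of x^3 + (-1)*x^2 + (-6)*x + (-2): Δ = 568. Since Δ is not a rational square, the Galois group is not contained in A_3; it must be the full S_3 (irreducibility of the cubic rules out anything smaller).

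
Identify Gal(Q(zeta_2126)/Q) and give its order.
|Gal(Q(zeta_2126)/Q)| = phi(2126) = 1062; group ≅ (Z/2126Z)^* ≅ Z/1062Z

The n-th cyclotomic polynomial Φ_2126(x) is the minimal polynomial of zeta_2126 over Q and has degree phi(2126) = 1062. So Q(zeta_2126) is a degree-1062 Galois extension with Galois group (Z/2126Z)^*. By CRT, (Z/2126Z)^* ≅ (Z/2Z)^* × (Z/1063Z)^*. Each prime-power unit group is (Z/2Z)^* ≅ trivial group (order 1); (Z/1063Z)^* ≅ Z/1062Z. Hence Gal(Q(zeta_2126)/Q) ≅ Z/1062Z.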